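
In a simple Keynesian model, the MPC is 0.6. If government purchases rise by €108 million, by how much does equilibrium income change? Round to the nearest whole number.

The multiplier is 1/(1 − MPC) = 1/0.4.
ΔY = 108/0.4 = 270.00 ≈ 270

ΔY ≈ 270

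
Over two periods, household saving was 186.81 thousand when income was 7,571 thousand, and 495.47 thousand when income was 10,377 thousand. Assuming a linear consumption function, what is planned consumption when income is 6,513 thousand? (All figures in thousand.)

C = 6442.57

MPS = ΔS/ΔY = (495.47 − 186.81)/(10377 − 7571) = 308.66/2806 = 0.11
MPC = 1 − MPS = 0.89
Autonomous saving = 186.81 − 0.11(7571) = -646, so a = 646
C = 646 + 0.89(6513) = 646 + 5796.57 = 6442.57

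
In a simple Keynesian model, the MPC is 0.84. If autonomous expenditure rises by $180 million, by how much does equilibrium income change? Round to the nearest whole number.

ΔY ≈ 1125

The multiplier is 1/(1 − MPC) = 1/0.16.
ΔY = 180/0.16 = 1125.00 ≈ 1125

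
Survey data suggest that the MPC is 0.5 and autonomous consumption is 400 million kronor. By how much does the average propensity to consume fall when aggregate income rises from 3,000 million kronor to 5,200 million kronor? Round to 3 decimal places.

At Y = 3000: C = 400 + 0.5(3000) = 1900, APC = 1900/3000 = 0.6333
At Y = 5200: C = 3000, APC = 3000/5200 = 0.5769
Fall in APC = 0.6333 − 0.5769 = 0.0564 ≈ 0.056

ΔAPC = 0.056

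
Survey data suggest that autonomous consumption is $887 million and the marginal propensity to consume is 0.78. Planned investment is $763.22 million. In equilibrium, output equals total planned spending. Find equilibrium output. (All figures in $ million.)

Y = 7501

Y = C + I = 887 + 0.78Y + 763.22
Y − 0.78Y = 1650.22
0.22Y = 1650.22, so Y = 1650.22/0.22 = 7501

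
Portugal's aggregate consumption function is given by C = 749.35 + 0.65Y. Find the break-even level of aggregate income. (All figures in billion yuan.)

At break-even, C = Y: 749.35 + 0.65Y = Y
0.35Y = 749.35, so Y = 749.35/0.35 = 2141

Y = 2141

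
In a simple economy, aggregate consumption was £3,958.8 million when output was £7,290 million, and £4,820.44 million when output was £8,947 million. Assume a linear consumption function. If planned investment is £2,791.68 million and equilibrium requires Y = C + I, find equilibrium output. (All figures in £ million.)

Y = 6166

MPC = (4820.44 − 3958.8)/(8947 − 7290) = 861.64/1657 = 0.52
a = 3958.8 − 0.52(7290) = 168
Equilibrium: Y = 168 + 0.52Y + 2791.68
0.48Y = 2959.68, so Y = 2959.68/0.48 = 6166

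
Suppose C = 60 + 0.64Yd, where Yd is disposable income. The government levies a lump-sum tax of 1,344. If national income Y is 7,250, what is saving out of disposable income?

S = 2066.16

Yd = Y − T = 7250 − 1344 = 5906
C = 60 + 0.64(5906) = 60 + 3779.84 = 3839.84
S = Yd − C = 5906 − 3839.84 = 2066.16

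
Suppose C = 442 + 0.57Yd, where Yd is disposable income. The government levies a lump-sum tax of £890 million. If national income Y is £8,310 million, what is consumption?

C = 4671.4

Yd = Y − T = 8310 − 890 = 7420
C = 442 + 0.57(7420) = 442 + 4229.4 = 4671.4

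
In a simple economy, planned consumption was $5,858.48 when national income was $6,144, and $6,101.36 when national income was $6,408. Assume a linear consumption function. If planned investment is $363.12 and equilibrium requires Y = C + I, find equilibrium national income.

Y = 7114

MPC = (6101.36 − 5858.48)/(6408 − 6144) = 242.88/264 = 0.92
a = 5858.48 − 0.92(6144) = 206
Equilibrium: Y = 206 + 0.92Y + 363.12
0.08Y = 569.12, so Y = 569.12/0.08 = 7114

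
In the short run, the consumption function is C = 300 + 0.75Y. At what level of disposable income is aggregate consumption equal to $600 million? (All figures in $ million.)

Y = 400

300 + 0.75Y = 600
0.75Y = 300, so Y = 300/0.75 = 400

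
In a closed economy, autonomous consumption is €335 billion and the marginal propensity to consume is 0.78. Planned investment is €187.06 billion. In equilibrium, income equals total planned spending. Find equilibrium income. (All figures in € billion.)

Y = 2373

Y = C + I = 335 + 0.78Y + 187.06
Y − 0.78Y = 522.06
0.22Y = 522.06, so Y = 522.06/0.22 = 2373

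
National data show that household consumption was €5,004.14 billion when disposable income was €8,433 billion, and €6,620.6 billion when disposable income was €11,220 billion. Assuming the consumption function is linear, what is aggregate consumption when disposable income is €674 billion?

C = 503.92

MPC = (6620.6 − 5004.14)/(11220 − 8433) = 1616.46/2787 = 0.58
a = 5004.14 − 0.58(8433) = 5004.14 − 4891.14 = 113
C = 113 + 0.58(674) = 113 + 390.92 = 503.92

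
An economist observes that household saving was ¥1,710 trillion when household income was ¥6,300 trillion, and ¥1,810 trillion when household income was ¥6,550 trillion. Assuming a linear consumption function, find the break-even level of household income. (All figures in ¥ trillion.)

MPS = ΔS/ΔY = (1810 − 1710)/(6550 − 6300) = 100/250 = 0.4
MPC = 1 − MPS = 0.6
From S(6300) = 1710: −a + 0.4(6300) = 1710, so a = 2520 − 1710 = 810
Break-even (S = 0): Y = a/MPS = 810/0.4 = 2025

Y = 2025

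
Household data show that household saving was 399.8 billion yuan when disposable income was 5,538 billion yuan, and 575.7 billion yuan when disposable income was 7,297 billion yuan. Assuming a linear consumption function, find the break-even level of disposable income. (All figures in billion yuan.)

Y = 1540

MPS = ΔS/ΔY = (575.7 − 399.8)/(7297 − 5538) = 175.9/1759 = 0.1
MPC = 1 − MPS = 0.9
From S(5538) = 399.8: −a + 0.1(5538) = 399.8, so a = 553.8 − 399.8 = 154
Break-even (S = 0): Y = a/MPS = 154/0.1 = 1540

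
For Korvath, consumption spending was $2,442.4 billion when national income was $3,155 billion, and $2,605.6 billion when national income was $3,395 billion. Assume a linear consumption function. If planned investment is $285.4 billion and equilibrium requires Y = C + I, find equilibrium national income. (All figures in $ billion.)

Y = 1820

MPC = (2605.6 − 2442.4)/(3395 − 3155) = 163.2/240 = 0.68
a = 2442.4 − 0.68(3155) = 297
Equilibrium: Y = 297 + 0.68Y + 285.4
0.32Y = 582.4, so Y = 582.4/0.32 = 1820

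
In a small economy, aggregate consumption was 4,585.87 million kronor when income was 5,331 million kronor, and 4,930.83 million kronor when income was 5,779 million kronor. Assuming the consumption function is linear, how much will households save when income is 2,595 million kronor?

S = 115.85

MPC = (4930.83 − 4585.87)/(5779 − 5331) = 344.96/448 = 0.77
a = 4585.87 − 0.77(5331) = 4585.87 − 4104.87 = 481
C = 481 + 0.77(2595) = 2479.15
S = 2595 − 2479.15 = 115.85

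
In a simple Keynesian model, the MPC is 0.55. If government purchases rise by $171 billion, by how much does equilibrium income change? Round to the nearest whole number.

ΔY ≈ 380

The multiplier is 1/(1 − MPC) = 1/0.45.
ΔY = 171/0.45 = 380.00 ≈ 380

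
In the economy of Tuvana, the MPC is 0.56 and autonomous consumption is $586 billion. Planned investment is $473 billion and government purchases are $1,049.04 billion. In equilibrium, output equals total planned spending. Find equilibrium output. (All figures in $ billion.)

Y = 4791

Y = C + I + G = 586 + 0.56Y + 473 + 1049.04
Y − 0.56Y = 2108.04
0.44Y = 2108.04, so Y = 2108.04/0.44 = 4791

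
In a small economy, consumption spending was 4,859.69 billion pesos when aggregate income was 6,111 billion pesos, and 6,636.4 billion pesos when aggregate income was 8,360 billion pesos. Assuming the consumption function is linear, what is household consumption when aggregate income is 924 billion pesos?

C = 761.96

MPC = (6636.4 − 4859.69)/(8360 − 6111) = 1776.71/2249 = 0.79
a = 4859.69 − 0.79(6111) = 4859.69 − 4827.69 = 32
C = 32 + 0.79(924) = 32 + 729.96 = 761.96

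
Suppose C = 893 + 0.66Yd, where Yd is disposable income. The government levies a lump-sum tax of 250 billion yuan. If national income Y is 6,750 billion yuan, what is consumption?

C = 5183

Yd = Y − T = 6750 − 250 = 6500
C = 893 + 0.66(6500) = 893 + 4290 = 5183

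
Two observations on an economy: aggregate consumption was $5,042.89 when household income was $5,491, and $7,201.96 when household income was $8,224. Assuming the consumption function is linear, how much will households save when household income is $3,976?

S = 129.96

MPC = (7201.96 − 5042.89)/(8224 − 5491) = 2159.07/2733 = 0.79
a = 5042.89 − 0.79(5491) = 5042.89 − 4337.89 = 705
C = 705 + 0.79(3976) = 3846.04
S = 3976 − 3846.04 = 129.96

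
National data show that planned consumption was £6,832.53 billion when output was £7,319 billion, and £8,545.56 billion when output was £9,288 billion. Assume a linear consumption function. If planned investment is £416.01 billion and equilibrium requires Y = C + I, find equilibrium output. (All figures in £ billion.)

Y = 6777

MPC = (8545.56 − 6832.53)/(9288 − 7319) = 1713.03/1969 = 0.87
a = 6832.53 − 0.87(7319) = 465
Equilibrium: Y = 465 + 0.87Y + 416.01
0.13Y = 881.01, so Y = 881.01/0.13 = 6777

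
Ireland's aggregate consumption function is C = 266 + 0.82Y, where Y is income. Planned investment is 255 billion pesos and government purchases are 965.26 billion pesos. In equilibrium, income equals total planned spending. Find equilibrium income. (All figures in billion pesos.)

Y = C + I + G = 266 + 0.82Y + 255 + 965.26
Y − 0.82Y = 1486.26
0.18Y = 1486.26, so Y = 1486.26/0.18 = 8257

Y = 8257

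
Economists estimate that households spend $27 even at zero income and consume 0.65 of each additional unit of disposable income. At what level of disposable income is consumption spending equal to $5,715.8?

Y = 8752

27 + 0.65Y = 5715.8
0.65Y = 5688.8, so Y = 5688.8/0.65 = 8752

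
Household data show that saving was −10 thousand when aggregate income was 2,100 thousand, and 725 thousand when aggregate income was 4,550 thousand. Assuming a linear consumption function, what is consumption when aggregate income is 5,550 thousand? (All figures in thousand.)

C = 4525

MPS = ΔS/ΔY = (725 − (-10))/(4550 − 2100) = 735/2450 = 0.3
MPC = 1 − MPS = 0.7
Autonomous saving = -10 − 0.3(2100) = -640, so a = 640
C = 640 + 0.7(5550) = 640 + 3885 = 4525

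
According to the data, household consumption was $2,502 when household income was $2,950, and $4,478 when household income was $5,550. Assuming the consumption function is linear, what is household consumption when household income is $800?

C = 868

MPC = (4478 − 2502)/(5550 − 2950) = 1976/2600 = 0.76
a = 2502 − 0.76(2950) = 2502 − 2242 = 260
C = 260 + 0.76(800) = 260 + 608 = 868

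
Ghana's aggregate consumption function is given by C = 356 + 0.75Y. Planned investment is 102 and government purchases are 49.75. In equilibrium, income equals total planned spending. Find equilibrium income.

Y = C + I + G = 356 + 0.75Y + 102 + 49.75
Y − 0.75Y = 507.75
0.25Y = 507.75, so Y = 507.75/0.25 = 2031

Y = 2031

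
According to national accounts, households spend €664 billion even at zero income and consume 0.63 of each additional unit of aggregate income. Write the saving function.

S = -664 + 0.37Y

S = Y − C = Y − (664 + 0.63Y) = -664 + (1 − 0.63)Y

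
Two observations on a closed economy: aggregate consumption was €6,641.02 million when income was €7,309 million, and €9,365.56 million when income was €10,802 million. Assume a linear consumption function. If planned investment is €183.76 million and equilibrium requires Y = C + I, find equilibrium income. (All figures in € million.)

MPC = (9365.56 − 6641.02)/(10802 − 7309) = 2724.54/3493 = 0.78
a = 6641.02 − 0.78(7309) = 940
Equilibrium: Y = 940 + 0.78Y + 183.76
0.22Y = 1123.76, so Y = 1123.76/0.22 = 5108

Y = 5108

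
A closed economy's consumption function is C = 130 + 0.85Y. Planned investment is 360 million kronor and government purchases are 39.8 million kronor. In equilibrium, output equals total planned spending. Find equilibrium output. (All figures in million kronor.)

Y = 3532

Y = C + I + G = 130 + 0.85Y + 360 + 39.8
Y − 0.85Y = 529.8
0.15Y = 529.8, so Y = 529.8/0.15 = 3532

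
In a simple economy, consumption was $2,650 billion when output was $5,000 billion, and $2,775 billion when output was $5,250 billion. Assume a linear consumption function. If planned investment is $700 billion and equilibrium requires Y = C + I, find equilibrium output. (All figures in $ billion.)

Y = 1700

MPC = (2775 − 2650)/(5250 − 5000) = 125/250 = 0.5
a = 2650 − 0.5(5000) = 150
Equilibrium: Y = 150 + 0.5Y + 700
0.5Y = 850, so Y = 850/0.5 = 1700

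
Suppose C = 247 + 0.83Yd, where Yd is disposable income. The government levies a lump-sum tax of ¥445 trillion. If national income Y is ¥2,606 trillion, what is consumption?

Yd = Y − T = 2606 − 445 = 2161
C = 247 + 0.83(2161) = 247 + 1793.63 = 2040.63

C = 2040.63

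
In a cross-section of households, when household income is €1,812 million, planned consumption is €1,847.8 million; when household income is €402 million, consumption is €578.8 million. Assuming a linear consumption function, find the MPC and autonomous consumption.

MPC = 0.9; a = 217

MPC = ΔC/ΔY = (1847.8 − 578.8)/(1812 − 402) = 1269/1410 = 0.9
a = C − MPC·Y = 578.8 − 0.9(402) = 578.8 − 361.8 = 217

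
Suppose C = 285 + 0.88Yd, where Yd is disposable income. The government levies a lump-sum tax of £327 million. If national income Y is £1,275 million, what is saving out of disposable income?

Yd = Y − T = 1275 − 327 = 948
C = 285 + 0.88(948) = 285 + 834.24 = 1119.24
S = Yd − C = 948 − 1119.24 = -171.24

S = -171.24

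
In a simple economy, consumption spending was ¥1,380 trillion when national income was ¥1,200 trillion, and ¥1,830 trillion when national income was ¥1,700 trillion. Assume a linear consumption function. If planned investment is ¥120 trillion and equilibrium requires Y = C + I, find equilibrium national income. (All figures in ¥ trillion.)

MPC = (1830 − 1380)/(1700 − 1200) = 450/500 = 0.9
a = 1380 − 0.9(1200) = 300
Equilibrium: Y = 300 + 0.9Y + 120
0.1Y = 420, so Y = 420/0.1 = 4200

Y = 4200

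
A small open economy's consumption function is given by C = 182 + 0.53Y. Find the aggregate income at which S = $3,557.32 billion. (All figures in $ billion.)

S = Y − C = -182 + 0.47Y
-182 + 0.47Y = 3557.32, so 0.47Y = 3739.32 and Y = 7956

Y = 7956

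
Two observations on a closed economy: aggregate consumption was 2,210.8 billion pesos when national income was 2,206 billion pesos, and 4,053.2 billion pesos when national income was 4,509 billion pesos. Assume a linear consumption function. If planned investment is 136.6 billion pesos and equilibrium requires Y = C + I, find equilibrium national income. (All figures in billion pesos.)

Y = 2913

MPC = (4053.2 − 2210.8)/(4509 − 2206) = 1842.4/2303 = 0.8
a = 2210.8 − 0.8(2206) = 446
Equilibrium: Y = 446 + 0.8Y + 136.6
0.2Y = 582.6, so Y = 582.6/0.2 = 2913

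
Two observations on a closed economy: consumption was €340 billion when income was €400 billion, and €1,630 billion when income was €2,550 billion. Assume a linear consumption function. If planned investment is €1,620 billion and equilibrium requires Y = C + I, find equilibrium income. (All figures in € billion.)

Y = 4300

MPC = (1630 − 340)/(2550 − 400) = 1290/2150 = 0.6
a = 340 − 0.6(400) = 100
Equilibrium: Y = 100 + 0.6Y + 1620
0.4Y = 1720, so Y = 1720/0.4 = 4300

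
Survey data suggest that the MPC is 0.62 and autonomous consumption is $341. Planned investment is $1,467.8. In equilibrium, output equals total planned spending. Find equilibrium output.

Y = 4760

Y = C + I = 341 + 0.62Y + 1467.8
Y − 0.62Y = 1808.8
0.38Y = 1808.8, so Y = 1808.8/0.38 = 4760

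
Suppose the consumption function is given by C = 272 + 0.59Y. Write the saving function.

S = -272 + 0.41Y

S = Y − C = Y − (272 + 0.59Y) = -272 + (1 − 0.59)Y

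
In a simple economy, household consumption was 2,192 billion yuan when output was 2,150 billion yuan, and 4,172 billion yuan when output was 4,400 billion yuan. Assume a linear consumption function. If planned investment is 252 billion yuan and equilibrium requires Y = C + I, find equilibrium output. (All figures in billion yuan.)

Y = 4600

MPC = (4172 − 2192)/(4400 − 2150) = 1980/2250 = 0.88
a = 2192 − 0.88(2150) = 300
Equilibrium: Y = 300 + 0.88Y + 252
0.12Y = 552, so Y = 552/0.12 = 4600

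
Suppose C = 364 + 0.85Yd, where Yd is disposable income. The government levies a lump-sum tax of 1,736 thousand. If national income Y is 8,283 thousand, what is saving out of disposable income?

S = 618.05

Yd = Y − T = 8283 − 1736 = 6547
C = 364 + 0.85(6547) = 364 + 5564.95 = 5928.95
S = Yd − C = 6547 − 5928.95 = 618.05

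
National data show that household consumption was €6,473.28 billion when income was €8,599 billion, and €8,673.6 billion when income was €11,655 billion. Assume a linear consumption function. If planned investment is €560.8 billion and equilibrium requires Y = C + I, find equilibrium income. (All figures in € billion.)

Y = 3010

MPC = (8673.6 − 6473.28)/(11655 − 8599) = 2200.32/3056 = 0.72
a = 6473.28 − 0.72(8599) = 282
Equilibrium: Y = 282 + 0.72Y + 560.8
0.28Y = 842.8, so Y = 842.8/0.28 = 3010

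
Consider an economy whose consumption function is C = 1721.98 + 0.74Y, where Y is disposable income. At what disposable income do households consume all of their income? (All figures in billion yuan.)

At break-even, C = Y: 1721.98 + 0.74Y = Y
0.26Y = 1721.98, so Y = 1721.98/0.26 = 6623

Y = 6623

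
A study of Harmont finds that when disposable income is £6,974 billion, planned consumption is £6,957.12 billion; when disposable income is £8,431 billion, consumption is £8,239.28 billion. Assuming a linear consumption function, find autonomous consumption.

MPC = ΔC/ΔY = (8239.28 − 6957.12)/(8431 − 6974) = 1282.16/1457 = 0.88
a = C − MPC·Y = 6957.12 − 0.88(6974) = 6957.12 − 6137.12 = 820

a = 820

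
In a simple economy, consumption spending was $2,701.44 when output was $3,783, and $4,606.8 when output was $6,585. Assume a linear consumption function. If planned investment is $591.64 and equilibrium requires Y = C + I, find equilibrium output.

Y = 2252

MPC = (4606.8 − 2701.44)/(6585 − 3783) = 1905.36/2802 = 0.68
a = 2701.44 − 0.68(3783) = 129
Equilibrium: Y = 129 + 0.68Y + 591.64
0.32Y = 720.64, so Y = 720.64/0.32 = 2252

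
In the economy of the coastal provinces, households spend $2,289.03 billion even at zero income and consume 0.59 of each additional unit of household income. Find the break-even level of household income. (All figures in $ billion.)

Y = 5583

At break-even, C = Y: 2289.03 + 0.59Y = Y
0.41Y = 2289.03, so Y = 2289.03/0.41 = 5583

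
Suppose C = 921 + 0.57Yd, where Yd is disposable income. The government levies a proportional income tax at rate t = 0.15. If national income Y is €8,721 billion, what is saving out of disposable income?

S = 2266.5255

Yd = (1 − 0.15)(8721) = 0.85(8721) = 7412.85
C = 921 + 0.57(7412.85) = 921 + 4225.3245 = 5146.3245
S = Yd − C = 7412.85 − 5146.3245 = 2266.5255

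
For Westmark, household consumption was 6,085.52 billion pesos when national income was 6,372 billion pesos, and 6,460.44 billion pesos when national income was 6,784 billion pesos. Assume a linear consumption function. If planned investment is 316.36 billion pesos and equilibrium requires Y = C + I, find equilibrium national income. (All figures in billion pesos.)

Y = 6704

MPC = (6460.44 − 6085.52)/(6784 − 6372) = 374.92/412 = 0.91
a = 6085.52 − 0.91(6372) = 287
Equilibrium: Y = 287 + 0.91Y + 316.36
0.09Y = 603.36, so Y = 603.36/0.09 = 6704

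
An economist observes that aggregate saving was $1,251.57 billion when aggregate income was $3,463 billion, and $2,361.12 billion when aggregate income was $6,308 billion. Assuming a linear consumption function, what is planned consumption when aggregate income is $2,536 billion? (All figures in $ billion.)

C = 1645.96

MPS = ΔS/ΔY = (2361.12 − 1251.57)/(6308 − 3463) = 1109.55/2845 = 0.39
MPC = 1 − MPS = 0.61
Autonomous saving = 1251.57 − 0.39(3463) = -99, so a = 99
C = 99 + 0.61(2536) = 99 + 1546.96 = 1645.96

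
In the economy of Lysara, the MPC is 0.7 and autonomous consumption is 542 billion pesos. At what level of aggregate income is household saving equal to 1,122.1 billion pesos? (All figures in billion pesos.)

Y = 5547

S = Y − C = -542 + 0.3Y
-542 + 0.3Y = 1122.1, so 0.3Y = 1664.1 and Y = 5547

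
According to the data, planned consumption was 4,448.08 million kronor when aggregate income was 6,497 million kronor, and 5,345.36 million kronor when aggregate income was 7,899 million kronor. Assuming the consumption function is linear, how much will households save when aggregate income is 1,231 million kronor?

S = 153.16

MPC = (5345.36 − 4448.08)/(7899 − 6497) = 897.28/1402 = 0.64
a = 4448.08 − 0.64(6497) = 4448.08 − 4158.08 = 290
C = 290 + 0.64(1231) = 1077.84
S = 1231 − 1077.84 = 153.16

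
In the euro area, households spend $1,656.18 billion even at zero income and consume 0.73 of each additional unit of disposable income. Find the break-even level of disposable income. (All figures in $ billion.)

At break-even, C = Y: 1656.18 + 0.73Y = Y
0.27Y = 1656.18, so Y = 1656.18/0.27 = 6134

Y = 6134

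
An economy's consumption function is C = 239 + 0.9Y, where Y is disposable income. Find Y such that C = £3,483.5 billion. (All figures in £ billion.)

239 + 0.9Y = 3483.5
0.9Y = 3244.5, so Y = 3244.5/0.9 = 3605

Y = 3605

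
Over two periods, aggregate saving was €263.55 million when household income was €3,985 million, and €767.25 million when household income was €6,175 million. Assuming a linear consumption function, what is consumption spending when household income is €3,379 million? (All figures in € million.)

C = 3254.83

MPS = ΔS/ΔY = (767.25 − 263.55)/(6175 − 3985) = 503.7/2190 = 0.23
MPC = 1 − MPS = 0.77
Autonomous saving = 263.55 − 0.23(3985) = -653, so a = 653
C = 653 + 0.77(3379) = 653 + 2601.83 = 3254.83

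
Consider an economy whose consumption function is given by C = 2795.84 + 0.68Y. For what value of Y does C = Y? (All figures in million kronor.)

Y = 8737

At break-even, C = Y: 2795.84 + 0.68Y = Y
0.32Y = 2795.84, so Y = 2795.84/0.32 = 8737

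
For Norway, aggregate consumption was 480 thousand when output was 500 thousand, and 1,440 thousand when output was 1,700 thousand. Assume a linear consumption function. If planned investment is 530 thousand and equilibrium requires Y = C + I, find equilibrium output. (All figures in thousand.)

MPC = (1440 − 480)/(1700 − 500) = 960/1200 = 0.8
a = 480 − 0.8(500) = 80
Equilibrium: Y = 80 + 0.8Y + 530
0.2Y = 610, so Y = 610/0.2 = 3050

Y = 3050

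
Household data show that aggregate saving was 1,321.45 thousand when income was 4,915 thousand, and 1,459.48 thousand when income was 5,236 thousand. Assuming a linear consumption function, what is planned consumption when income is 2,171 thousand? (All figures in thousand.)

C = 2029.47

MPS = ΔS/ΔY = (1459.48 − 1321.45)/(5236 − 4915) = 138.03/321 = 0.43
MPC = 1 − MPS = 0.57
Autonomous saving = 1321.45 − 0.43(4915) = -792, so a = 792
C = 792 + 0.57(2171) = 792 + 1237.47 = 2029.47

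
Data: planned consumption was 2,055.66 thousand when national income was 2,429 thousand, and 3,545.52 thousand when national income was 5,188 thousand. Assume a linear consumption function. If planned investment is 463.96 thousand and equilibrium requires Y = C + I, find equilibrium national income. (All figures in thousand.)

Y = 2626

MPC = (3545.52 − 2055.66)/(5188 − 2429) = 1489.86/2759 = 0.54
a = 2055.66 − 0.54(2429) = 744
Equilibrium: Y = 744 + 0.54Y + 463.96
0.46Y = 1207.96, so Y = 1207.96/0.46 = 2626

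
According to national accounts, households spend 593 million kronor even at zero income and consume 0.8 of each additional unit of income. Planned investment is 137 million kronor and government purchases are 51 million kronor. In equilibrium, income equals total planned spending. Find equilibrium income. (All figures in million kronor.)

Y = C + I + G = 593 + 0.8Y + 137 + 51
Y − 0.8Y = 781
0.2Y = 781, so Y = 781/0.2 = 3905

Y = 3905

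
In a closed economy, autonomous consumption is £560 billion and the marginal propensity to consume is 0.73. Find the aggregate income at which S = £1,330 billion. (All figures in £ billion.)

Y = 7000

S = Y − C = -560 + 0.27Y
-560 + 0.27Y = 1330, so 0.27Y = 1890 and Y = 7000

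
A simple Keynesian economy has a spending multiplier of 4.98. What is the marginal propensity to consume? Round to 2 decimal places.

MPC = 0.80

k = 1/(1 − MPC), so 1 − MPC = 1/k = 1/4.98 = 0.2008
MPC = 1 − 0.2008 = 0.80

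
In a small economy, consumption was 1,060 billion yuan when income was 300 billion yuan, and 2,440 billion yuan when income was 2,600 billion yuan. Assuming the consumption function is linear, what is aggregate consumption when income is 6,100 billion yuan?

MPC = (2440 − 1060)/(2600 − 300) = 1380/2300 = 0.6
a = 1060 − 0.6(300) = 1060 − 180 = 880
C = 880 + 0.6(6100) = 880 + 3660 = 4540

C = 4540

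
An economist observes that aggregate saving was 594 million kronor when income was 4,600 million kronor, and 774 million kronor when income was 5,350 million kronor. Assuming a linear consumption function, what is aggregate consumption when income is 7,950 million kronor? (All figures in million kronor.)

MPS = ΔS/ΔY = (774 − 594)/(5350 − 4600) = 180/750 = 0.24
MPC = 1 − MPS = 0.76
Autonomous saving = 594 − 0.24(4600) = -510, so a = 510
C = 510 + 0.76(7950) = 510 + 6042 = 6552

C = 6552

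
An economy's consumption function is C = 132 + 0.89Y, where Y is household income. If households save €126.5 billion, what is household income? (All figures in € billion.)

Y = 2350

S = Y − C = -132 + 0.11Y
-132 + 0.11Y = 126.5, so 0.11Y = 258.5 and Y = 2350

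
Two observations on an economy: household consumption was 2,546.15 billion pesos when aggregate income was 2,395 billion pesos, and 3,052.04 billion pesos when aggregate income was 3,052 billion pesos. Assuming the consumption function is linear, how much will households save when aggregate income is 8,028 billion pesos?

S = 1144.44

MPC = (3052.04 − 2546.15)/(3052 − 2395) = 505.89/657 = 0.77
a = 2546.15 − 0.77(2395) = 2546.15 − 1844.15 = 702
C = 702 + 0.77(8028) = 6883.56
S = 8028 − 6883.56 = 1144.44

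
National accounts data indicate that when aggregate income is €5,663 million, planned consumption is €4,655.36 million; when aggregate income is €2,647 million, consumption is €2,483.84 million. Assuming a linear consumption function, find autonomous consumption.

a = 578

MPC = ΔC/ΔY = (4655.36 − 2483.84)/(5663 − 2647) = 2171.52/3016 = 0.72
a = C − MPC·Y = 2483.84 − 0.72(2647) = 2483.84 − 1905.84 = 578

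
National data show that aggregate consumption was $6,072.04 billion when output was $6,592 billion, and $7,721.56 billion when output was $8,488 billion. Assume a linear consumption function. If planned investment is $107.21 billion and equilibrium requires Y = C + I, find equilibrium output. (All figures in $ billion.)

Y = 3417

MPC = (7721.56 − 6072.04)/(8488 − 6592) = 1649.52/1896 = 0.87
a = 6072.04 − 0.87(6592) = 337
Equilibrium: Y = 337 + 0.87Y + 107.21
0.13Y = 444.21, so Y = 444.21/0.13 = 3417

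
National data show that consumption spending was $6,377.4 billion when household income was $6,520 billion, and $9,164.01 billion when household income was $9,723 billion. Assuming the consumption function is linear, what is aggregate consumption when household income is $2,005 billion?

C = 2449.35

MPC = (9164.01 − 6377.4)/(9723 − 6520) = 2786.61/3203 = 0.87
a = 6377.4 − 0.87(6520) = 6377.4 − 5672.4 = 705
C = 705 + 0.87(2005) = 705 + 1744.35 = 2449.35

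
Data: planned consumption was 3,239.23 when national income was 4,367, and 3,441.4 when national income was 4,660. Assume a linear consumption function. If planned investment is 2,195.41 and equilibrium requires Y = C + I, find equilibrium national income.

Y = 7811

MPC = (3441.4 − 3239.23)/(4660 − 4367) = 202.17/293 = 0.69
a = 3239.23 − 0.69(4367) = 226
Equilibrium: Y = 226 + 0.69Y + 2195.41
0.31Y = 2421.41, so Y = 2421.41/0.31 = 7811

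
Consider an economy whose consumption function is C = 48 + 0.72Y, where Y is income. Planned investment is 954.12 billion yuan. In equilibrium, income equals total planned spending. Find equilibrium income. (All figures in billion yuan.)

Y = 3579

Y = C + I = 48 + 0.72Y + 954.12
Y − 0.72Y = 1002.12
0.28Y = 1002.12, so Y = 1002.12/0.28 = 3579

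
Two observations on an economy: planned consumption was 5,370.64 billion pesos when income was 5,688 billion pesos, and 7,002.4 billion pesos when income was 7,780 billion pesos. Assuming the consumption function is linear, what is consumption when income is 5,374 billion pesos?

C = 5125.72

MPC = (7002.4 − 5370.64)/(7780 − 5688) = 1631.76/2092 = 0.78
a = 5370.64 − 0.78(5688) = 5370.64 − 4436.64 = 934
C = 934 + 0.78(5374) = 934 + 4191.72 = 5125.72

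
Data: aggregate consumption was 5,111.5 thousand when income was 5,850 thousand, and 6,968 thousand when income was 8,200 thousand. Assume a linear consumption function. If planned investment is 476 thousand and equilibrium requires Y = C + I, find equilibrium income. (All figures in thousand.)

MPC = (6968 − 5111.5)/(8200 − 5850) = 1856.5/2350 = 0.79
a = 5111.5 − 0.79(5850) = 490
Equilibrium: Y = 490 + 0.79Y + 476
0.21Y = 966, so Y = 966/0.21 = 4600

Y = 4600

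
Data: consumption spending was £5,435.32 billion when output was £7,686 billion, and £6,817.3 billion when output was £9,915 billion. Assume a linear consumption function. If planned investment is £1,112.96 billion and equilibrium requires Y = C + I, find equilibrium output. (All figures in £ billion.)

MPC = (6817.3 − 5435.32)/(9915 − 7686) = 1381.98/2229 = 0.62
a = 5435.32 − 0.62(7686) = 670
Equilibrium: Y = 670 + 0.62Y + 1112.96
0.38Y = 1782.96, so Y = 1782.96/0.38 = 4692

Y = 4692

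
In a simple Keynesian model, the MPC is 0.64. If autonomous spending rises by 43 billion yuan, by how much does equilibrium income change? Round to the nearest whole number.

ΔY ≈ 119

The multiplier is 1/(1 − MPC) = 1/0.36.
ΔY = 43/0.36 = 119.44 ≈ 119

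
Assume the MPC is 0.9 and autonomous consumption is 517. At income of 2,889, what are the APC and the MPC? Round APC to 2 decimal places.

APC = 1.08; MPC = 0.9

MPC = 0.9 (the slope of the consumption function)
C = 517 + 0.9(2889) = 3117.1, so APC = 3117.1/2889 = 1.08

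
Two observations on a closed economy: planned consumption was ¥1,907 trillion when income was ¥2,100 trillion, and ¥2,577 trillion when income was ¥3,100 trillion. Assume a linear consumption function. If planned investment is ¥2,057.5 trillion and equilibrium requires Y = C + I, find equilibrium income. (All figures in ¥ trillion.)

MPC = (2577 − 1907)/(3100 − 2100) = 670/1000 = 0.67
a = 1907 − 0.67(2100) = 500
Equilibrium: Y = 500 + 0.67Y + 2057.5
0.33Y = 2557.5, so Y = 2557.5/0.33 = 7750

Y = 7750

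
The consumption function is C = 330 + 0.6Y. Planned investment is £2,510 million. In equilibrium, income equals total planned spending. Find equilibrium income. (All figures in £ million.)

Y = 7100

Y = C + I = 330 + 0.6Y + 2510
Y − 0.6Y = 2840
0.4Y = 2840, so Y = 2840/0.4 = 7100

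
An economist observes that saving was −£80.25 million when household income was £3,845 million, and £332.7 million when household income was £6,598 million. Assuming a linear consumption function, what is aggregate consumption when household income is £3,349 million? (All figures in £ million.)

C = 3503.65

MPS = ΔS/ΔY = (332.7 − (-80.25))/(6598 − 3845) = 412.95/2753 = 0.15
MPC = 1 − MPS = 0.85
Autonomous saving = -80.25 − 0.15(3845) = -657, so a = 657
C = 657 + 0.85(3349) = 657 + 2846.65 = 3503.65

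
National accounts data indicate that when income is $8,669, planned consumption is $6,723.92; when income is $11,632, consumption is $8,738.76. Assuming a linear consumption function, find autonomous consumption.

a = 829

MPC = ΔC/ΔY = (8738.76 − 6723.92)/(11632 − 8669) = 2014.84/2963 = 0.68
a = C − MPC·Y = 6723.92 − 0.68(8669) = 6723.92 − 5894.92 = 829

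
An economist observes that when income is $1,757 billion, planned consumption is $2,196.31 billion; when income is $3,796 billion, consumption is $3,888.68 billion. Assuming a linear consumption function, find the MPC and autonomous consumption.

MPC = ΔC/ΔY = (3888.68 − 2196.31)/(3796 − 1757) = 1692.37/2039 = 0.83
a = C − MPC·Y = 2196.31 − 0.83(1757) = 2196.31 − 1458.31 = 738

MPC = 0.83; a = 738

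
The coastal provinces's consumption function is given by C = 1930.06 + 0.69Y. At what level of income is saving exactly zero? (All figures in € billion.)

Y = 6226

At break-even, C = Y: 1930.06 + 0.69Y = Y
0.31Y = 1930.06, so Y = 1930.06/0.31 = 6226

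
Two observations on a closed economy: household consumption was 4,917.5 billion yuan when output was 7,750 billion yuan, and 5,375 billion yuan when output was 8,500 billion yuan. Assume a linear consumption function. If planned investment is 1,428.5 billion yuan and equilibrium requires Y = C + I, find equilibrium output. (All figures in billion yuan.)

MPC = (5375 − 4917.5)/(8500 − 7750) = 457.5/750 = 0.61
a = 4917.5 − 0.61(7750) = 190
Equilibrium: Y = 190 + 0.61Y + 1428.5
0.39Y = 1618.5, so Y = 1618.5/0.39 = 4150

Y = 4150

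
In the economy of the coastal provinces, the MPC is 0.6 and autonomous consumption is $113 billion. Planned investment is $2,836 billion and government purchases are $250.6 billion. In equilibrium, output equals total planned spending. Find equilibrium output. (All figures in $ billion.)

Y = 7999

Y = C + I + G = 113 + 0.6Y + 2836 + 250.6
Y − 0.6Y = 3199.6
0.4Y = 3199.6, so Y = 3199.6/0.4 = 7999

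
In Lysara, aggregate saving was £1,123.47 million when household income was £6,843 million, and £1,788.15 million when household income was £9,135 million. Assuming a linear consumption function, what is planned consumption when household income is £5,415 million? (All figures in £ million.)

MPS = ΔS/ΔY = (1788.15 − 1123.47)/(9135 − 6843) = 664.68/2292 = 0.29
MPC = 1 − MPS = 0.71
Autonomous saving = 1123.47 − 0.29(6843) = -861, so a = 861
C = 861 + 0.71(5415) = 861 + 3844.65 = 4705.65

C = 4705.65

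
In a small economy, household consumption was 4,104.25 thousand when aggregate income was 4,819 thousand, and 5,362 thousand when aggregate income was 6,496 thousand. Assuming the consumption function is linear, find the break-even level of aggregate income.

Y = 1960

MPC = (5362 − 4104.25)/(6496 − 4819) = 1257.75/1677 = 0.75
a = 4104.25 − 0.75(4819) = 4104.25 − 3614.25 = 490
Break-even: Y = a/(1−MPC) = 490/0.25 = 1960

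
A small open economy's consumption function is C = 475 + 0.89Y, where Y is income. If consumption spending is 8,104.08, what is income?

475 + 0.89Y = 8104.08
0.89Y = 7629.08, so Y = 7629.08/0.89 = 8572

Y = 8572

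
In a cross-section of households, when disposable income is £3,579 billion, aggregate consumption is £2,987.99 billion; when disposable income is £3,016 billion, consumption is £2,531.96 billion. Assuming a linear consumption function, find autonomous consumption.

a = 89

MPC = ΔC/ΔY = (2987.99 − 2531.96)/(3579 − 3016) = 456.03/563 = 0.81
a = C − MPC·Y = 2531.96 − 0.81(3016) = 2531.96 − 2442.96 = 89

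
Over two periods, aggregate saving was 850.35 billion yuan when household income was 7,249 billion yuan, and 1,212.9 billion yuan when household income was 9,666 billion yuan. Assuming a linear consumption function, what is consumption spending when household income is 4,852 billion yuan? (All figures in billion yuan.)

MPS = ΔS/ΔY = (1212.9 − 850.35)/(9666 − 7249) = 362.55/2417 = 0.15
MPC = 1 − MPS = 0.85
Autonomous saving = 850.35 − 0.15(7249) = -237, so a = 237
C = 237 + 0.85(4852) = 237 + 4124.2 = 4361.2

C = 4361.2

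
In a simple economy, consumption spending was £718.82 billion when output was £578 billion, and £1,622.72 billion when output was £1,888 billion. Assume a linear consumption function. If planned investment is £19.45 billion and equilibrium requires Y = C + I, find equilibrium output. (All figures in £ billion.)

MPC = (1622.72 − 718.82)/(1888 − 578) = 903.9/1310 = 0.69
a = 718.82 − 0.69(578) = 320
Equilibrium: Y = 320 + 0.69Y + 19.45
0.31Y = 339.45, so Y = 339.45/0.31 = 1095

Y = 1095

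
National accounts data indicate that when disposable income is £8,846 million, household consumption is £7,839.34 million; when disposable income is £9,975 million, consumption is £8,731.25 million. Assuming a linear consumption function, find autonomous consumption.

MPC = ΔC/ΔY = (8731.25 − 7839.34)/(9975 − 8846) = 891.91/1129 = 0.79
a = C − MPC·Y = 7839.34 − 0.79(8846) = 7839.34 − 6988.34 = 851

a = 851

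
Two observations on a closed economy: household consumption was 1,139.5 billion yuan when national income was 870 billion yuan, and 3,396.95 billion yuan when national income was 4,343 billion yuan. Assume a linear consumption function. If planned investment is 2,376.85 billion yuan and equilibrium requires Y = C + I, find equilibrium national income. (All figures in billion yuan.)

Y = 8431

MPC = (3396.95 − 1139.5)/(4343 − 870) = 2257.45/3473 = 0.65
a = 1139.5 − 0.65(870) = 574
Equilibrium: Y = 574 + 0.65Y + 2376.85
0.35Y = 2950.85, so Y = 2950.85/0.35 = 8431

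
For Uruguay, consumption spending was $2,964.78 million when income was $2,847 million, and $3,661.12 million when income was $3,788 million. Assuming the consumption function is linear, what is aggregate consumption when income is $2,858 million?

C = 2972.92

MPC = (3661.12 − 2964.78)/(3788 − 2847) = 696.34/941 = 0.74
a = 2964.78 − 0.74(2847) = 2964.78 − 2106.78 = 858
C = 858 + 0.74(2858) = 858 + 2114.92 = 2972.92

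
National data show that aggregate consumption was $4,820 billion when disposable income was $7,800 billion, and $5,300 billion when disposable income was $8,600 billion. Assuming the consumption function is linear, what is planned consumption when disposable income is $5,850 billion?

C = 3650

MPC = (5300 − 4820)/(8600 − 7800) = 480/800 = 0.6
a = 4820 − 0.6(7800) = 4820 − 4680 = 140
C = 140 + 0.6(5850) = 140 + 3510 = 3650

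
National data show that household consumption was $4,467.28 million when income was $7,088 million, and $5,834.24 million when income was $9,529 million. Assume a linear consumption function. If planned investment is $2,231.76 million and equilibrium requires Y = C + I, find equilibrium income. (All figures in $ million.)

MPC = (5834.24 − 4467.28)/(9529 − 7088) = 1366.96/2441 = 0.56
a = 4467.28 − 0.56(7088) = 498
Equilibrium: Y = 498 + 0.56Y + 2231.76
0.44Y = 2729.76, so Y = 2729.76/0.44 = 6204

Y = 6204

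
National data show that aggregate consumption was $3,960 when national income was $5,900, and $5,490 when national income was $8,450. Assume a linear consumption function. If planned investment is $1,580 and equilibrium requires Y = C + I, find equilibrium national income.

MPC = (5490 − 3960)/(8450 − 5900) = 1530/2550 = 0.6
a = 3960 − 0.6(5900) = 420
Equilibrium: Y = 420 + 0.6Y + 1580
0.4Y = 2000, so Y = 2000/0.4 = 5000

Y = 5000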